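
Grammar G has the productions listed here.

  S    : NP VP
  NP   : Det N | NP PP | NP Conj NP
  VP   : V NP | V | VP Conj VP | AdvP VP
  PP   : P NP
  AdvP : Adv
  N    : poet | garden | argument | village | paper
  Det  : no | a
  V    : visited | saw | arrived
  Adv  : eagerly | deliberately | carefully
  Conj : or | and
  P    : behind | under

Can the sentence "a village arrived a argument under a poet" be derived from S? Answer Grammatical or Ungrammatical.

[S [NP [Det a] [N village]] [VP [V arrived] [NP [NP [Det a] [N argument]] [PP [P under] [NP [Det a] [N poet]]]]]]
Each bracket corresponds to one application of a listed rule, so the string is derivable from S.

Grammatical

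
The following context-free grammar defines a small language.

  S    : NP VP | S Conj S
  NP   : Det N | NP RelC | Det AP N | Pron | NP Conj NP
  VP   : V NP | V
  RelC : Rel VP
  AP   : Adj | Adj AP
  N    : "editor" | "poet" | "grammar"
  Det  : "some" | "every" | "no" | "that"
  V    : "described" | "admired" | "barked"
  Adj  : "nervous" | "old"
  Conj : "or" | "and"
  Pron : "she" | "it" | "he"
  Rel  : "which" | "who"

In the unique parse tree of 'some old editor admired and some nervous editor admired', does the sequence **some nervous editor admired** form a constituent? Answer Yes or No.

[S [S [NP [Det some] [AP [Adj old]] [N editor]] [VP [V admired]]] [Conj and] [S [NP [Det some] [AP [Adj nervous]] [N editor]] [VP [V admired]]]]
The words 'some nervous editor admired' are exhaustively dominated by a single S node (built by S → NP VP), so they form a constituent.

Yes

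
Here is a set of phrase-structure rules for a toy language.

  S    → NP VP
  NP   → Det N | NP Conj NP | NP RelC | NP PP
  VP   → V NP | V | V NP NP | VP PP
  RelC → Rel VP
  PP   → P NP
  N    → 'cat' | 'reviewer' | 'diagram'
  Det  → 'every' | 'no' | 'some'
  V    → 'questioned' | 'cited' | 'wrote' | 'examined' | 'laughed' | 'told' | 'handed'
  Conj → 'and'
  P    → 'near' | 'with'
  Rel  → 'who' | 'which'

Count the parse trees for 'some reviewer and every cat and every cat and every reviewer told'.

Two of the 5 distinct bracketings:
[S [NP [NP [Det some] [N reviewer]] [Conj and] [NP [NP [Det every] [N cat]] [Conj and] [NP [NP [Det every] [N cat]] [Conj and] [NP [Det every] [N reviewer]]]]] [VP [V told]]]
[S [NP [NP [Det some] [N reviewer]] [Conj and] [NP [NP [NP [Det every] [N cat]] [Conj and] [NP [Det every] [N cat]]] [Conj and] [NP [Det every] [N reviewer]]]] [VP [V told]]]
The trees differ in how a recursive rule is bracketed over the same span.

5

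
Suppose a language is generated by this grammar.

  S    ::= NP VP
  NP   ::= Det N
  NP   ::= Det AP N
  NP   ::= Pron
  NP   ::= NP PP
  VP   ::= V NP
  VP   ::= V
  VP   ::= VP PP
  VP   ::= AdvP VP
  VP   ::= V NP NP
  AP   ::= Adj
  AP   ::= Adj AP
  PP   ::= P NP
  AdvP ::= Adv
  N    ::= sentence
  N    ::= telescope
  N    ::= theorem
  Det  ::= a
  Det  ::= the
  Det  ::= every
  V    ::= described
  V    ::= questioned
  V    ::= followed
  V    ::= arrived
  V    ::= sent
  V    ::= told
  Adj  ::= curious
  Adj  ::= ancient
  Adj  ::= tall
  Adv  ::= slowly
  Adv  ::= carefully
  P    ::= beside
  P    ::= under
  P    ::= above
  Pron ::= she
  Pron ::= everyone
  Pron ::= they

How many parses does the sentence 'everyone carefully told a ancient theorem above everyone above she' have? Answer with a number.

9

Two of the 9 distinct bracketings:
[S [NP [Pron everyone]] [VP [VP [AdvP [Adv carefully]] [VP [V told] [NP [Det a] [AP [Adj ancient]] [N theorem]]]] [PP [P above] [NP [NP [Pron everyone]] [PP [P above] [NP [Pron she]]]]]]]
[S [NP [Pron everyone]] [VP [VP [VP [AdvP [Adv carefully]] [VP [V told] [NP [Det a] [AP [Adj ancient]] [N theorem]]]] [PP [P above] [NP [Pron everyone]]]] [PP [P above] [NP [Pron she]]]]]
The difference turns on whether NP → NP PP is used at the relevant span, versus an alternative expansion of NP.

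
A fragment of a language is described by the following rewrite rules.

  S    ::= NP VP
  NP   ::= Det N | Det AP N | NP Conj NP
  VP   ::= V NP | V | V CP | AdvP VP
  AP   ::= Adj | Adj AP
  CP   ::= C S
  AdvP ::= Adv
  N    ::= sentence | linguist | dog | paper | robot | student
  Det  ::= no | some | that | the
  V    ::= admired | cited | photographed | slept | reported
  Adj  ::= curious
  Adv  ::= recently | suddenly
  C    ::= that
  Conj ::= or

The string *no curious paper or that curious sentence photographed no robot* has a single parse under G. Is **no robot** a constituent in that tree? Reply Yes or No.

Yes

[S [NP [NP [Det no] [AP [Adj curious]] [N paper]] [Conj or] [NP [Det that] [AP [Adj curious]] [N sentence]]] [VP [V photographed] [NP [Det no] [N robot]]]]
The words 'no robot' are exhaustively dominated by a single NP node (built by NP → Det N), so they form a constituent.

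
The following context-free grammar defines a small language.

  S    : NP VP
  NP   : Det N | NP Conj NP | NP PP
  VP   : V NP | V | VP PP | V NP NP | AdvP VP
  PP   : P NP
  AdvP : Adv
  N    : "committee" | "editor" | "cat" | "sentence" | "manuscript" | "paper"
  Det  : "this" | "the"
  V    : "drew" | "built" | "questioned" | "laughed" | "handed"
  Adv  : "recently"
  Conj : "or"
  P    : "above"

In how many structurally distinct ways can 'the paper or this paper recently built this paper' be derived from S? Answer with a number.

1

[S [NP [NP [Det the] [N paper]] [Conj or] [NP [Det this] [N paper]]] [VP [AdvP [Adv recently]] [VP [V built] [NP [Det this] [N paper]]]]]
No rule offers an alternative attachment or grouping for any span, so this is the only derivation.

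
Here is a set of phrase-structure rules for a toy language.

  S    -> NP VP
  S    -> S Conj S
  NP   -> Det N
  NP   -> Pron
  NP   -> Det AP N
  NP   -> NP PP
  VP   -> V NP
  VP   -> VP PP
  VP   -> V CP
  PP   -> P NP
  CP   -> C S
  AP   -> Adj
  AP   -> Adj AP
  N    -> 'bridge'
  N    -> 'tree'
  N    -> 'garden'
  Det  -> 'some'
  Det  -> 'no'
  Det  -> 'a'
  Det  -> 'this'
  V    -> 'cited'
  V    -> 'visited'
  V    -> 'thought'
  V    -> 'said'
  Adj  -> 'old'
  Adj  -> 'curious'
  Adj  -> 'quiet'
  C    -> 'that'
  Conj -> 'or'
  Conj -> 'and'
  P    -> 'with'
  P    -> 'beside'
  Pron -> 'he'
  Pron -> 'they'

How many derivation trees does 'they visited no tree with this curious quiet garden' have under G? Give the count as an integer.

2

The two bracketings:
[S [NP [Pron they]] [VP [V visited] [NP [NP [Det no] [N tree]] [PP [P with] [NP [Det this] [AP [Adj curious] [AP [Adj quiet]]] [N garden]]]]]]
[S [NP [Pron they]] [VP [VP [V visited] [NP [Det no] [N tree]]] [PP [P with] [NP [Det this] [AP [Adj curious] [AP [Adj quiet]]] [N garden]]]]]
The difference turns on whether NP → NP PP is used at the relevant span, versus an alternative expansion of NP.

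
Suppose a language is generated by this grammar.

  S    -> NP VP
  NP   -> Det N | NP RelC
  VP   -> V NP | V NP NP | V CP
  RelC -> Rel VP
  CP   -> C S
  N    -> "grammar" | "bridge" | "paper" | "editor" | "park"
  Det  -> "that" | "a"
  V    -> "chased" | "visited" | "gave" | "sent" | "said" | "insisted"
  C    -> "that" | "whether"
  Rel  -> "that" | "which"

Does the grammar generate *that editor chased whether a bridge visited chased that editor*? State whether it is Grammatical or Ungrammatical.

A V word can never sit immediately before a V word in any string this grammar generates, so the substring 'visited chased' rules out a derivation.

Ungrammatical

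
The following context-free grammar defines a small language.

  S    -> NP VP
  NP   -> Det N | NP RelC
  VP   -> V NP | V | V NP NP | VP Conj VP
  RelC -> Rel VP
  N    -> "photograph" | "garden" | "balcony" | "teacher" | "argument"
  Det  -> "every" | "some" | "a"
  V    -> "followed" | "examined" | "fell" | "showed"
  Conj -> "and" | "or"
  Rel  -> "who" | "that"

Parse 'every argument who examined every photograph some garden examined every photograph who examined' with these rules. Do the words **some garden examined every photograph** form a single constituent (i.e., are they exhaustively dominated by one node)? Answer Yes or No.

No

[S [NP [NP [Det every] [N argument]] [RelC [Rel who] [VP [V examined] [NP [Det every] [N photograph]] [NP [Det some] [N garden]]]]] [VP [V examined] [NP [NP [Det every] [N photograph]] [RelC [Rel who] [VP [V examined]]]]]]
The smallest constituent containing 'some garden examined every photograph' is the S spanning 'every argument who examined every photograph some garden examined every photograph who examined'; no single node in the tree dominates exactly the given words.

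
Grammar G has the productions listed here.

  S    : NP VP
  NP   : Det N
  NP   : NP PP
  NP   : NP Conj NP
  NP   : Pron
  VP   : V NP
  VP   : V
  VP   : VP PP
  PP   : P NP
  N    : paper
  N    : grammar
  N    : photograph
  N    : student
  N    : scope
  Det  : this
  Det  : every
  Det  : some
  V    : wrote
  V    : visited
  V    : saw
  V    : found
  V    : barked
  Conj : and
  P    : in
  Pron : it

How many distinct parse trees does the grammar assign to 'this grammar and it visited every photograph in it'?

The two bracketings:
[S [NP [NP [Det this] [N grammar]] [Conj and] [NP [Pron it]]] [VP [V visited] [NP [NP [Det every] [N photograph]] [PP [P in] [NP [Pron it]]]]]]
[S [NP [NP [Det this] [N grammar]] [Conj and] [NP [Pron it]]] [VP [VP [V visited] [NP [Det every] [N photograph]]] [PP [P in] [NP [Pron it]]]]]
The difference turns on whether NP → NP PP is used at the relevant span, versus an alternative expansion of NP.

2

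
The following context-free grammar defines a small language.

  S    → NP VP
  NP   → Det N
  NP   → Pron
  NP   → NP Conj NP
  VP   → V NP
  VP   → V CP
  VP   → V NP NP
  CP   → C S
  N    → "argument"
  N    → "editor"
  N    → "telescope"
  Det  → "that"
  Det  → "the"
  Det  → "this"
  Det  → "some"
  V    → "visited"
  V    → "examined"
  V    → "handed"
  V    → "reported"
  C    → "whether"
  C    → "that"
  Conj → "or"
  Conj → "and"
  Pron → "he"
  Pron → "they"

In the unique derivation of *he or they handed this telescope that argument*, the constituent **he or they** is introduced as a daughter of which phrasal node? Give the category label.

S

S
  NP
    NP
      Pron: he
    Conj: or
    NP
      Pron: they
  VP
    V: handed
    NP
      Det: this
      N: telescope
    NP
      Det: that
      N: argument
The span 'he or they' is the NP node built by NP → NP Conj NP.
Its mother is the S built by S → NP VP.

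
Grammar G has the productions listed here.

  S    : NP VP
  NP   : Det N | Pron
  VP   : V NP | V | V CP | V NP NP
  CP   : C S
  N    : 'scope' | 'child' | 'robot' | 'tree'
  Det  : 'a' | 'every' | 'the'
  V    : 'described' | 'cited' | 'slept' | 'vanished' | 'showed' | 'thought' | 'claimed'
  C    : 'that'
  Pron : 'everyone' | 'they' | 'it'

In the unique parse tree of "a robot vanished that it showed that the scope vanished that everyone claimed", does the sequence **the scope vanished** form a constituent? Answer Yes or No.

[S [NP [Det a] [N robot]] [VP [V vanished] [CP [C that] [S [NP [Pron it]] [VP [V showed] [CP [C that] [S [NP [Det the] [N scope]] [VP [V vanished] [CP [C that] [S [NP [Pron everyone]] [VP [V claimed]]]]]]]]]]]]
The smallest constituent containing 'the scope vanished' is the S spanning 'the scope vanished that everyone claimed'; no single node in the tree dominates exactly the given words.

No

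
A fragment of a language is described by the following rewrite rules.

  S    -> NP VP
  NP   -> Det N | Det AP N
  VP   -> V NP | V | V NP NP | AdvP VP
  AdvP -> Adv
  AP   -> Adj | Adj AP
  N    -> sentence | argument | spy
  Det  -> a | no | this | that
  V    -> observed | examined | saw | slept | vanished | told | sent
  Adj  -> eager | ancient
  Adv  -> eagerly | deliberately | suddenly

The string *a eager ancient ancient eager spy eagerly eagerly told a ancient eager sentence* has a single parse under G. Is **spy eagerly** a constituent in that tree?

No

[S [NP [Det a] [AP [Adj eager] [AP [Adj ancient] [AP [Adj ancient] [AP [Adj eager]]]]] [N spy]] [VP [AdvP [Adv eagerly]] [VP [AdvP [Adv eagerly]] [VP [V told] [NP [Det a] [AP [Adj ancient] [AP [Adj eager]]] [N sentence]]]]]]
The smallest constituent containing 'spy eagerly' is the S spanning 'a eager ancient ancient eager spy eagerly eagerly told a ancient eager sentence'; no single node in the tree dominates exactly the given words.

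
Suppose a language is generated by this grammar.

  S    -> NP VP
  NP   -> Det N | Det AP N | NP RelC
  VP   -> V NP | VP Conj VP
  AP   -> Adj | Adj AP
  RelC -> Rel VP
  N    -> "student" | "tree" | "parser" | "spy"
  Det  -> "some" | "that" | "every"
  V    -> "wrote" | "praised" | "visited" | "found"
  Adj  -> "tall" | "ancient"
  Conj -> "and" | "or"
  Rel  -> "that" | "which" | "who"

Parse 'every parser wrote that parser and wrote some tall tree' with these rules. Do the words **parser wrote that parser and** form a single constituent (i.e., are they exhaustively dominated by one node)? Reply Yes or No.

[S [NP [Det every] [N parser]] [VP [VP [V wrote] [NP [Det that] [N parser]]] [Conj and] [VP [V wrote] [NP [Det some] [AP [Adj tall]] [N tree]]]]]
The smallest constituent containing 'parser wrote that parser and' is the S spanning 'every parser wrote that parser and wrote some tall tree'; no single node in the tree dominates exactly the given words.

No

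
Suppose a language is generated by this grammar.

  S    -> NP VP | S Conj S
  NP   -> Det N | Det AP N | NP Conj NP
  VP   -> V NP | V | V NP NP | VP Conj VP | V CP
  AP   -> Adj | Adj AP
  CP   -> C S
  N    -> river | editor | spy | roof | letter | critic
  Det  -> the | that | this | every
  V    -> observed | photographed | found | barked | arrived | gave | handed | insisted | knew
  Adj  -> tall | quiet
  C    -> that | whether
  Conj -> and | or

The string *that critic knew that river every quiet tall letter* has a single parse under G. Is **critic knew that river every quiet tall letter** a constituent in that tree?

No

[S [NP [Det that] [N critic]] [VP [V knew] [NP [Det that] [N river]] [NP [Det every] [AP [Adj quiet] [AP [Adj tall]]] [N letter]]]]
The smallest constituent containing 'critic knew that river every quiet tall letter' is the S spanning 'that critic knew that river every quiet tall letter'; no single node in the tree dominates exactly the given words.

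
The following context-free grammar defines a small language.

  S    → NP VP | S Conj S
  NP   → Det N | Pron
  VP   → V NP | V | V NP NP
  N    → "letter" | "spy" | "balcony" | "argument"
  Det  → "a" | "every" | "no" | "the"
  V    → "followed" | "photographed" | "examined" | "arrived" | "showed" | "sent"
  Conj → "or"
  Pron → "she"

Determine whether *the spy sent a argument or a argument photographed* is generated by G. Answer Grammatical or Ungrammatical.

[S [S [NP [Det the] [N spy]] [VP [V sent] [NP [Det a] [N argument]]]] [Conj or] [S [NP [Det a] [N argument]] [VP [V photographed]]]]
Every word is introduced by a lexical rule and the phrasal rules combine the resulting categories into a single S.

Grammatical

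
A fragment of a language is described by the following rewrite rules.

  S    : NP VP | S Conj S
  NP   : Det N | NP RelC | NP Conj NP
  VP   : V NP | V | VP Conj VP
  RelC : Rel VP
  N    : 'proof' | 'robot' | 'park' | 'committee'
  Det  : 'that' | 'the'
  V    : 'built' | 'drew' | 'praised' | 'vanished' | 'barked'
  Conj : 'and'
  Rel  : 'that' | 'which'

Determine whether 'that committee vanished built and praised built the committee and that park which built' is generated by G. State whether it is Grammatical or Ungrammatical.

For S → NP VP, the only prefix that parses as NP is 'that committee', but the remainder 'vanished built and praised built the committee and that park which built' is not a VP under these rules. The alternative S rule S → S Conj S likewise has no satisfying split.

Ungrammatical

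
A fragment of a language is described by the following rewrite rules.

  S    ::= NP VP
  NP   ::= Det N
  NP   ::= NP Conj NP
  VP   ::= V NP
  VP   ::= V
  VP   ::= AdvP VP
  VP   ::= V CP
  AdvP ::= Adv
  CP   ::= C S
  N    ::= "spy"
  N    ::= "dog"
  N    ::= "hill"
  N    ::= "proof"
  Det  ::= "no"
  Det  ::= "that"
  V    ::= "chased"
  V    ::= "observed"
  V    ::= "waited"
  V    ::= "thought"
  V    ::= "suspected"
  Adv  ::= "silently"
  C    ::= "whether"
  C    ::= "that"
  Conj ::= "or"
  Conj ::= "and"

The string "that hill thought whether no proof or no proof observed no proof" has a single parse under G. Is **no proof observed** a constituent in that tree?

No

[S [NP [Det that] [N hill]] [VP [V thought] [CP [C whether] [S [NP [NP [Det no] [N proof]] [Conj or] [NP [Det no] [N proof]]] [VP [V observed] [NP [Det no] [N proof]]]]]]]
The smallest constituent containing 'no proof observed' is the S spanning 'no proof or no proof observed no proof'; no single node in the tree dominates exactly the given words.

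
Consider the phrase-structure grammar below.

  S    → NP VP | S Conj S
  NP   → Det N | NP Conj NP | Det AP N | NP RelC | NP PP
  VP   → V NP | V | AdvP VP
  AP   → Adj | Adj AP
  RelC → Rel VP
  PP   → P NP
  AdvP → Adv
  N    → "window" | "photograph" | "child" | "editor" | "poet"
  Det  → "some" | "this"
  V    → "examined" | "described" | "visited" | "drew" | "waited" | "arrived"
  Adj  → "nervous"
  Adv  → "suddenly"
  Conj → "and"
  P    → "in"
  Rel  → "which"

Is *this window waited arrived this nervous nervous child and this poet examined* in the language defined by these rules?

For S → NP VP, the only prefix that parses as NP is 'this window', but the remainder 'waited arrived this nervous nervous child and this poet examined' is not a VP under these rules. The alternative S rule S → S Conj S likewise has no satisfying split.

Ungrammatical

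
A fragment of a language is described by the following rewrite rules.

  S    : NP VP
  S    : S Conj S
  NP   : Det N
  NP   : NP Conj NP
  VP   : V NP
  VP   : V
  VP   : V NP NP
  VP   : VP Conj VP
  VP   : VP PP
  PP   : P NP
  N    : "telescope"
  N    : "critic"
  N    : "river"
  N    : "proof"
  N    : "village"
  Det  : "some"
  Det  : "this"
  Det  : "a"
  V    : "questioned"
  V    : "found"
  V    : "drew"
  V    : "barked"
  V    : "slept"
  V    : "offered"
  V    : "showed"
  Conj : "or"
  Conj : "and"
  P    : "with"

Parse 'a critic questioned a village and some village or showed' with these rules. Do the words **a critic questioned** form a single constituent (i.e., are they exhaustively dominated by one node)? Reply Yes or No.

No

[S [NP [Det a] [N critic]] [VP [VP [V questioned] [NP [NP [Det a] [N village]] [Conj and] [NP [Det some] [N village]]]] [Conj or] [VP [V showed]]]]
The smallest constituent containing 'a critic questioned' is the S spanning 'a critic questioned a village and some village or showed'; no single node in the tree dominates exactly the given words.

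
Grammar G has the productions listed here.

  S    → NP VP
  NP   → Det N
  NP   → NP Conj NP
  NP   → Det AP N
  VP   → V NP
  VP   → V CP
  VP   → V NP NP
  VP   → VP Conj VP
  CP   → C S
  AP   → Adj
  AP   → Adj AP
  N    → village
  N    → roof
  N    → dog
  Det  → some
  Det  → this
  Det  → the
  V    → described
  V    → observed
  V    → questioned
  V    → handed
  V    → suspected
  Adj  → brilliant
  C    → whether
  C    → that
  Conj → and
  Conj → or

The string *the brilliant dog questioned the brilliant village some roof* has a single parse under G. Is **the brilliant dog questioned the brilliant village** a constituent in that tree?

[S [NP [Det the] [AP [Adj brilliant]] [N dog]] [VP [V questioned] [NP [Det the] [AP [Adj brilliant]] [N village]] [NP [Det some] [N roof]]]]
The smallest constituent containing 'the brilliant dog questioned the brilliant village' is the S spanning 'the brilliant dog questioned the brilliant village some roof'; no single node in the tree dominates exactly the given words.

No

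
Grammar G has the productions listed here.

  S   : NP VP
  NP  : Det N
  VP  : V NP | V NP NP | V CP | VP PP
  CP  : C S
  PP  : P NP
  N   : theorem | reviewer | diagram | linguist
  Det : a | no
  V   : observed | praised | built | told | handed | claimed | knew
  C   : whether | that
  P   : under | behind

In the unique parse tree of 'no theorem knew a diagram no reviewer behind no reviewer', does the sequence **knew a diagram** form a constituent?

No

[S [NP [Det no] [N theorem]] [VP [VP [V knew] [NP [Det a] [N diagram]] [NP [Det no] [N reviewer]]] [PP [P behind] [NP [Det no] [N reviewer]]]]]
The smallest constituent containing 'knew a diagram' is the VP spanning 'knew a diagram no reviewer'; no single node in the tree dominates exactly the given words.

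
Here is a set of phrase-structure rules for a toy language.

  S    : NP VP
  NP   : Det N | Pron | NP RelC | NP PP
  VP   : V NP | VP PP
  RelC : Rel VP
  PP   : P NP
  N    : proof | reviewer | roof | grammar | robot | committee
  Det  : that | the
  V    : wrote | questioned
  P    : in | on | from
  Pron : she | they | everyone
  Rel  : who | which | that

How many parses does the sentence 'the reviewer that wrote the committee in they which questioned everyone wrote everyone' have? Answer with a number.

Two of the 7 distinct bracketings:
[S [NP [NP [Det the] [N reviewer]] [RelC [Rel that] [VP [V wrote] [NP [NP [NP [Det the] [N committee]] [PP [P in] [NP [Pron they]]]] [RelC [Rel which] [VP [V questioned] [NP [Pron everyone]]]]]]]] [VP [V wrote] [NP [Pron everyone]]]]
[S [NP [NP [Det the] [N reviewer]] [RelC [Rel that] [VP [V wrote] [NP [NP [Det the] [N committee]] [PP [P in] [NP [NP [Pron they]] [RelC [Rel which] [VP [V questioned] [NP [Pron everyone]]]]]]]]]] [VP [V wrote] [NP [Pron everyone]]]]
The trees differ in how a recursive rule is bracketed over the same span.

7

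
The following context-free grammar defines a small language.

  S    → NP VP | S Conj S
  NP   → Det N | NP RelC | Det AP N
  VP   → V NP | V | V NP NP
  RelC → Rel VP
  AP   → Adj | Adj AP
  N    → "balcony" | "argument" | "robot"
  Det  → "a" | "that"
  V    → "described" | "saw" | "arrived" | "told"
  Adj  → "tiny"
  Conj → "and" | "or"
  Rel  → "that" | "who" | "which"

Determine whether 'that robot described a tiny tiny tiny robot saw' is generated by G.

For S → NP VP, the only prefix that parses as NP is 'that robot', but the remainder 'described a tiny tiny tiny robot saw' is not a VP under these rules. The alternative S rule S → S Conj S likewise has no satisfying split.

Ungrammatical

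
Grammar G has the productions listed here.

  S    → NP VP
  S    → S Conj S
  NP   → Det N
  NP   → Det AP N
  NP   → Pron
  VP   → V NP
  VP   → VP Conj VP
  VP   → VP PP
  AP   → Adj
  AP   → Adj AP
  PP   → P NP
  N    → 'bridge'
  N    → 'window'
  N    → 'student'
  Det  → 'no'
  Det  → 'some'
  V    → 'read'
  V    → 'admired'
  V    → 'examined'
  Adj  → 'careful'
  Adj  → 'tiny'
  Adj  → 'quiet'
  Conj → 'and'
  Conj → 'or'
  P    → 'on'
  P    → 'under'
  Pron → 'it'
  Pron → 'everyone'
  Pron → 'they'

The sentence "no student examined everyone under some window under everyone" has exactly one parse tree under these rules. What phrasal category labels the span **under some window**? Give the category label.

S
  NP
    Det: no
    N: student
  VP
    VP
      VP
        V: examined
        NP
          Pron: everyone
      PP
        P: under
        NP
          Det: some
          N: window
    PP
      P: under
      NP
        Pron: everyone
The span 'under some window' is the PP node built by PP → P NP.

PP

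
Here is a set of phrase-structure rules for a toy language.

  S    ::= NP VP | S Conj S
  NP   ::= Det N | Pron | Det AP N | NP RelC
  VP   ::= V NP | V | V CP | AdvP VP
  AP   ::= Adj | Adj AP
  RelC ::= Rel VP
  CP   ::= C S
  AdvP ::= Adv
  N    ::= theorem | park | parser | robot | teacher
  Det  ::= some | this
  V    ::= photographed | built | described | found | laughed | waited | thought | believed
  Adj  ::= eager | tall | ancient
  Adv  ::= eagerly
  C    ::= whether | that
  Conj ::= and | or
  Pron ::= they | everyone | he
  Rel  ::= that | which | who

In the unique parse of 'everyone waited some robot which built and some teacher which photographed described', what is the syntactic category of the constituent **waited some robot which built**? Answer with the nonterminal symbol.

VP

S
  S
    NP
      Pron: everyone
    VP
      V: waited
      NP
        NP
          Det: some
          N: robot
        RelC
          Rel: which
          VP
            V: built
  Conj: and
  S
    NP
      NP
        Det: some
        N: teacher
      RelC
        Rel: which
        VP
          V: photographed
    VP
      V: described
The span 'waited some robot which built' is the VP node built by VP → V NP.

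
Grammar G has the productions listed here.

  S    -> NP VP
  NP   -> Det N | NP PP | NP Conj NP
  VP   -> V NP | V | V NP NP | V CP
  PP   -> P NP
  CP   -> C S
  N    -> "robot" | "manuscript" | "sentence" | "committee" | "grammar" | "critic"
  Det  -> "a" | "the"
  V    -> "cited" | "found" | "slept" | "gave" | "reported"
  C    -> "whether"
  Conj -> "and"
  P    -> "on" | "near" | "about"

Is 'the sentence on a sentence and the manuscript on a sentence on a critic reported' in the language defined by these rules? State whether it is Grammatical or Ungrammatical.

S
  NP
    NP
      Det: the
      N: sentence
    PP
      P: on
      NP
        NP
          NP
            Det: a
            N: sentence
          Conj: and
          NP
            Det: the
            N: manuscript
        PP
          P: on
          NP
            NP
              Det: a
              N: sentence
            PP
              P: on
              NP
                Det: a
                N: critic
  VP
    V: reported
Each bracket corresponds to one application of a listed rule, so the string is derivable from S.

Grammatical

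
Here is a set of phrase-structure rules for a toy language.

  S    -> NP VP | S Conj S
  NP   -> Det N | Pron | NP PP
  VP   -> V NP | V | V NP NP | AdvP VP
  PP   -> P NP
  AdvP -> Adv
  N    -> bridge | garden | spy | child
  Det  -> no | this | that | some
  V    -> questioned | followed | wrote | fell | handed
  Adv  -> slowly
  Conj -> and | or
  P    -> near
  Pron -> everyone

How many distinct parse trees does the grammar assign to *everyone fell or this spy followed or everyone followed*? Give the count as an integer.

The two bracketings:
[S [S [NP [Pron everyone]] [VP [V fell]]] [Conj or] [S [S [NP [Det this] [N spy]] [VP [V followed]]] [Conj or] [S [NP [Pron everyone]] [VP [V followed]]]]]
[S [S [S [NP [Pron everyone]] [VP [V fell]]] [Conj or] [S [NP [Det this] [N spy]] [VP [V followed]]]] [Conj or] [S [NP [Pron everyone]] [VP [V followed]]]]
The trees differ in how a recursive rule is bracketed over the same span.

2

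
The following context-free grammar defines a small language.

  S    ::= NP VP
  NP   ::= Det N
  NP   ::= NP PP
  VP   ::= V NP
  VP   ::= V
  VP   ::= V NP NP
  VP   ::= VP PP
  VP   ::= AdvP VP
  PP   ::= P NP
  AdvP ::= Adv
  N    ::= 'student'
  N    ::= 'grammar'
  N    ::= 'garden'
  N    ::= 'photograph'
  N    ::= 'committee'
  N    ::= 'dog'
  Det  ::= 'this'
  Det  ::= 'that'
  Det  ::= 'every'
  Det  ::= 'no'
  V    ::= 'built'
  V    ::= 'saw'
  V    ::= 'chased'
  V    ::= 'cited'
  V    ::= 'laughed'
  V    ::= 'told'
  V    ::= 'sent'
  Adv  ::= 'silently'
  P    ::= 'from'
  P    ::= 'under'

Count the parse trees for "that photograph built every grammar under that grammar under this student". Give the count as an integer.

5

Two of the 5 distinct bracketings:
[S [NP [Det that] [N photograph]] [VP [V built] [NP [NP [Det every] [N grammar]] [PP [P under] [NP [NP [Det that] [N grammar]] [PP [P under] [NP [Det this] [N student]]]]]]]]
[S [NP [Det that] [N photograph]] [VP [V built] [NP [NP [NP [Det every] [N grammar]] [PP [P under] [NP [Det that] [N grammar]]]] [PP [P under] [NP [Det this] [N student]]]]]]
The trees differ in how a recursive rule is bracketed over the same span.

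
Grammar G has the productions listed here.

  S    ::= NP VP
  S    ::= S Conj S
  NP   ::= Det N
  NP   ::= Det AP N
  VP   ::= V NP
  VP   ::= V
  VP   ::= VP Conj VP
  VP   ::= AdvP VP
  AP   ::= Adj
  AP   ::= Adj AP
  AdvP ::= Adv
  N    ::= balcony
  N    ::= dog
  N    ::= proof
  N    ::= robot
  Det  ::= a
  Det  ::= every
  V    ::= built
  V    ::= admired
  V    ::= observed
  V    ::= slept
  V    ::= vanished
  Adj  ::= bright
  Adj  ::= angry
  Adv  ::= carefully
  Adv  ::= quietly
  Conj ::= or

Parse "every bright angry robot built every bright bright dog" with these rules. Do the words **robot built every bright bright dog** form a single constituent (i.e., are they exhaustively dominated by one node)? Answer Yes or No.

No

[S [NP [Det every] [AP [Adj bright] [AP [Adj angry]]] [N robot]] [VP [V built] [NP [Det every] [AP [Adj bright] [AP [Adj bright]]] [N dog]]]]
The smallest constituent containing 'robot built every bright bright dog' is the S spanning 'every bright angry robot built every bright bright dog'; no single node in the tree dominates exactly the given words.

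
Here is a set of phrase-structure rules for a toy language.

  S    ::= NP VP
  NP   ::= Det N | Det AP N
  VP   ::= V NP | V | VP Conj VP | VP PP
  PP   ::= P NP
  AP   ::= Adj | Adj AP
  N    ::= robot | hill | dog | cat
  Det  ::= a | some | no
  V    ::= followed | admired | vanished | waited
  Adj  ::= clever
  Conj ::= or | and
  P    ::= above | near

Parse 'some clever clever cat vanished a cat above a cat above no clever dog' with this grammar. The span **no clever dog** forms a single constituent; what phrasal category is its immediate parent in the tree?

S
  NP
    Det: some
    AP
      Adj: clever
      AP
        Adj: clever
    N: cat
  VP
    VP
      VP
        V: vanished
        NP
          Det: a
          N: cat
      PP
        P: above
        NP
          Det: a
          N: cat
    PP
      P: above
      NP
        Det: no
        AP
          Adj: clever
        N: dog
The span 'no clever dog' is the NP node built by NP → Det AP N.
Its mother is the PP built by PP → P NP.

PP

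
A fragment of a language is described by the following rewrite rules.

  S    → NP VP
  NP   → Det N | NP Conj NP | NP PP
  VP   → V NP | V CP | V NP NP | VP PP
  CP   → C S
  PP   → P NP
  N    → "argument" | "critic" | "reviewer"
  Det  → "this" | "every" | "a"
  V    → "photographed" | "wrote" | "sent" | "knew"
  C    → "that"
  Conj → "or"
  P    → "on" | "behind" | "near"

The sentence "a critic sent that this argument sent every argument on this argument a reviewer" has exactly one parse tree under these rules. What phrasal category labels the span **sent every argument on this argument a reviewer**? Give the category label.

VP

S
  NP
    Det: a
    N: critic
  VP
    V: sent
    CP
      C: that
      S
        NP
          Det: this
          N: argument
        VP
          V: sent
          NP
            NP
              Det: every
              N: argument
            PP
              P: on
              NP
                Det: this
                N: argument
          NP
            Det: a
            N: reviewer
The span 'sent every argument on this argument a reviewer' is the VP node built by VP → V NP NP.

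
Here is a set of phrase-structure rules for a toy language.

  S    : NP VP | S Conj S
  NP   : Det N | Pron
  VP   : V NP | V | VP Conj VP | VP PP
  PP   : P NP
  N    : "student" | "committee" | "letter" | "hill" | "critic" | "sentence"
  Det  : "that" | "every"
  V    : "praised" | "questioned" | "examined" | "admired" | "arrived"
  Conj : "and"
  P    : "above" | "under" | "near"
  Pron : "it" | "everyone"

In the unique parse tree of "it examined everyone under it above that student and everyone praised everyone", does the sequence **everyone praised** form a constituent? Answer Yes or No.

No

[S [S [NP [Pron it]] [VP [VP [VP [V examined] [NP [Pron everyone]]] [PP [P under] [NP [Pron it]]]] [PP [P above] [NP [Det that] [N student]]]]] [Conj and] [S [NP [Pron everyone]] [VP [V praised] [NP [Pron everyone]]]]]
The smallest constituent containing 'everyone praised' is the S spanning 'everyone praised everyone'; no single node in the tree dominates exactly the given words.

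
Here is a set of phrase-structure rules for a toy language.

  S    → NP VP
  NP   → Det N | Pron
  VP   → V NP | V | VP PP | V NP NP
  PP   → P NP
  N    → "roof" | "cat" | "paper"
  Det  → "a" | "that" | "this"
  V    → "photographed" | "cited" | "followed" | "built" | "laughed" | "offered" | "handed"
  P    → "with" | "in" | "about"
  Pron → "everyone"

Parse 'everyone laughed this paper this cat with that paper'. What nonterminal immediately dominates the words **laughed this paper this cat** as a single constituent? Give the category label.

S
  NP
    Pron: everyone
  VP
    VP
      V: laughed
      NP
        Det: this
        N: paper
      NP
        Det: this
        N: cat
    PP
      P: with
      NP
        Det: that
        N: paper
The span 'laughed this paper this cat' is the VP node built by VP → V NP NP.

VP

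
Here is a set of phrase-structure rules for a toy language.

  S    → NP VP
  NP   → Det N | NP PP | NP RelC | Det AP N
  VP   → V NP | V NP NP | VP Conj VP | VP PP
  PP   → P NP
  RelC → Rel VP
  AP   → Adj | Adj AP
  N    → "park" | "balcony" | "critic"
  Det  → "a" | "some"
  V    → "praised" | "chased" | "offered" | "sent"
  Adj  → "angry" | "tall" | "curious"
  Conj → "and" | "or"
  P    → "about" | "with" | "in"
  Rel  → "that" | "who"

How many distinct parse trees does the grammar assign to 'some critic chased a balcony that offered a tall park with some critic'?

Two of the 4 distinct bracketings:
[S [NP [Det some] [N critic]] [VP [V chased] [NP [NP [NP [Det a] [N balcony]] [RelC [Rel that] [VP [V offered] [NP [Det a] [AP [Adj tall]] [N park]]]]] [PP [P with] [NP [Det some] [N critic]]]]]]
[S [NP [Det some] [N critic]] [VP [V chased] [NP [NP [Det a] [N balcony]] [RelC [Rel that] [VP [V offered] [NP [NP [Det a] [AP [Adj tall]] [N park]] [PP [P with] [NP [Det some] [N critic]]]]]]]]]
The trees differ in how a recursive rule is bracketed over the same span.

4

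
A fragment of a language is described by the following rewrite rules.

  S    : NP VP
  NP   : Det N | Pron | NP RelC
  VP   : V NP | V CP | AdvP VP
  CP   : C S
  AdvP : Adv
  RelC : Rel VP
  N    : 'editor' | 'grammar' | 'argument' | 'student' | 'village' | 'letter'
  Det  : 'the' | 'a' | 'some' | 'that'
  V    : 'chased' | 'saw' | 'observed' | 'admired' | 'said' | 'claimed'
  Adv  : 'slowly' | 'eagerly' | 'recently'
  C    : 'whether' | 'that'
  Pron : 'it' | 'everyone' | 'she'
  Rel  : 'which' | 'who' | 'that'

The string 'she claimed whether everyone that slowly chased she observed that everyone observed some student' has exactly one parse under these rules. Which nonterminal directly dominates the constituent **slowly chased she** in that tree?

RelC

[S [NP [Pron she]] [VP [V claimed] [CP [C whether] [S [NP [NP [Pron everyone]] [RelC [Rel that] [VP [AdvP [Adv slowly]] [VP [V chased] [NP [Pron she]]]]]] [VP [V observed] [CP [C that] [S [NP [Pron everyone]] [VP [V observed] [NP [Det some] [N student]]]]]]]]]]
The span 'slowly chased she' is the VP node built by VP → AdvP VP.
Its mother is the RelC built by RelC → Rel VP.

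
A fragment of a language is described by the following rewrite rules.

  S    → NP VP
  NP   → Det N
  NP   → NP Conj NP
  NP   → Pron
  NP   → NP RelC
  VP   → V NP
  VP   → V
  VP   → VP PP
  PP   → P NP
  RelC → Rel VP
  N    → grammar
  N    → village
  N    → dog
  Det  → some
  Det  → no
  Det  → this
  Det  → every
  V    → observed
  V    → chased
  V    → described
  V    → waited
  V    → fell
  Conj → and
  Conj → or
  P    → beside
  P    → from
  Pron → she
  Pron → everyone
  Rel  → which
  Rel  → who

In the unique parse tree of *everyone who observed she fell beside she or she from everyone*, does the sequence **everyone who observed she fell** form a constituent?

No

[S [NP [NP [Pron everyone]] [RelC [Rel who] [VP [V observed] [NP [Pron she]]]]] [VP [VP [VP [V fell]] [PP [P beside] [NP [NP [Pron she]] [Conj or] [NP [Pron she]]]]] [PP [P from] [NP [Pron everyone]]]]]
The smallest constituent containing 'everyone who observed she fell' is the S spanning 'everyone who observed she fell beside she or she from everyone'; no single node in the tree dominates exactly the given words.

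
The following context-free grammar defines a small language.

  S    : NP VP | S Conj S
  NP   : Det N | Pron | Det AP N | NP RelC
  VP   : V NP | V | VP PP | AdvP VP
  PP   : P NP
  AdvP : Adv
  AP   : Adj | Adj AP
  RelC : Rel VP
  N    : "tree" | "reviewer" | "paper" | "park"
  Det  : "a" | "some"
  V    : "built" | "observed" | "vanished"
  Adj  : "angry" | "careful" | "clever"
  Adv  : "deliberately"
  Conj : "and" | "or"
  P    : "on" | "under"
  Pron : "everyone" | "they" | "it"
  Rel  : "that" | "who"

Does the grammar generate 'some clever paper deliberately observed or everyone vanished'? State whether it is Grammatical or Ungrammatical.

Grammatical

[S [S [NP [Det some] [AP [Adj clever]] [N paper]] [VP [AdvP [Adv deliberately]] [VP [V observed]]]] [Conj or] [S [NP [Pron everyone]] [VP [V vanished]]]]
Each bracket corresponds to one application of a listed rule, so the string is derivable from S.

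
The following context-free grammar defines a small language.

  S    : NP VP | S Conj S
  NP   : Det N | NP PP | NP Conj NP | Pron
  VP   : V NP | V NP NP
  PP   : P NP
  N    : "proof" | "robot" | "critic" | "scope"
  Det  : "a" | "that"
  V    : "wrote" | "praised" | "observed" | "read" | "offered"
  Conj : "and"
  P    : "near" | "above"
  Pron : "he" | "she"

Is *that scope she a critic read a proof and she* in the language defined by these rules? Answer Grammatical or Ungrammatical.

Ungrammatical

For S → NP VP, the only prefix that parses as NP is 'that scope', but the remainder 'she a critic read a proof and she' is not a VP under these rules. The alternative S rule S → S Conj S likewise has no satisfying split.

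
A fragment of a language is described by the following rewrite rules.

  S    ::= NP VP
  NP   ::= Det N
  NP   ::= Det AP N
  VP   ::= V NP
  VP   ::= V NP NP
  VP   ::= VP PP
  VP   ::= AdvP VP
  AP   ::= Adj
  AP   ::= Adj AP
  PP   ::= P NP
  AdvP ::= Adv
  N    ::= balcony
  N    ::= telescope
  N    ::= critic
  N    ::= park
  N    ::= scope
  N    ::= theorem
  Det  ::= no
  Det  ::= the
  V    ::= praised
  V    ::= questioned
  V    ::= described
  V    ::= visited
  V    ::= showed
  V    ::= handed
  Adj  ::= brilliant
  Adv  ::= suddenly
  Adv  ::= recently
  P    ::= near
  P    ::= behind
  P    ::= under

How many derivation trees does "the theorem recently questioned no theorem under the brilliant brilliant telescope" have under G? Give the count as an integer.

2

The two bracketings:
[S [NP [Det the] [N theorem]] [VP [VP [AdvP [Adv recently]] [VP [V questioned] [NP [Det no] [N theorem]]]] [PP [P under] [NP [Det the] [AP [Adj brilliant] [AP [Adj brilliant]]] [N telescope]]]]]
[S [NP [Det the] [N theorem]] [VP [AdvP [Adv recently]] [VP [VP [V questioned] [NP [Det no] [N theorem]]] [PP [P under] [NP [Det the] [AP [Adj brilliant] [AP [Adj brilliant]]] [N telescope]]]]]]
The trees differ in how a recursive rule is bracketed over the same span.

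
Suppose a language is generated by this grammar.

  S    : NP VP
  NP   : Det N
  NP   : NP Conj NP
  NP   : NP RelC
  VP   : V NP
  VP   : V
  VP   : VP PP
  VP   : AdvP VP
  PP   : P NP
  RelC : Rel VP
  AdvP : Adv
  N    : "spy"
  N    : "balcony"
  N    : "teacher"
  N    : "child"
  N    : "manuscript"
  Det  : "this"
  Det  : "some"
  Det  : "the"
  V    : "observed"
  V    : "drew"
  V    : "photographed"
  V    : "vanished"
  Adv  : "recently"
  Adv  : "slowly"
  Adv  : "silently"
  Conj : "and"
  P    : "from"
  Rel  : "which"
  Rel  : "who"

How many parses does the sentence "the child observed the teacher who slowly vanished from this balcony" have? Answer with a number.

3

Two of the 3 distinct bracketings:
[S [NP [Det the] [N child]] [VP [V observed] [NP [NP [Det the] [N teacher]] [RelC [Rel who] [VP [VP [AdvP [Adv slowly]] [VP [V vanished]]] [PP [P from] [NP [Det this] [N balcony]]]]]]]]
[S [NP [Det the] [N child]] [VP [V observed] [NP [NP [Det the] [N teacher]] [RelC [Rel who] [VP [AdvP [Adv slowly]] [VP [VP [V vanished]] [PP [P from] [NP [Det this] [N balcony]]]]]]]]]
The trees differ in how a recursive rule is bracketed over the same span.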